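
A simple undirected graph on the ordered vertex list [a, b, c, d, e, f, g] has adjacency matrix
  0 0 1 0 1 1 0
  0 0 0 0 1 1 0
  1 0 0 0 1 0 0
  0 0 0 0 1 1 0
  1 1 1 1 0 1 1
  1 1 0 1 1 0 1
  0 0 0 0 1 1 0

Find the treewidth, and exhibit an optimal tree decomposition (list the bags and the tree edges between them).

Treewidth 2.
One optimal decomposition is:
Bags: B1 = {b, e, f}  B2 = {d, e, f}  B3 = {a, e, f}  B4 = {e, f, g}  B5 = {a, c, e}
Tree: B1–B2, B1–B3, B1–B4, B3–B5

Each bag holds 3 vertices, so the decomposition has width 2, which upper-bounds the treewidth. Conversely, {a, c, e} is a clique of size 3, and the vertices of any clique must share a bag in every tree decomposition; so some bag has ≥ 3 vertices and tw(G) ≥ 2. The upper and lower bounds meet at 2, so that is the treewidth.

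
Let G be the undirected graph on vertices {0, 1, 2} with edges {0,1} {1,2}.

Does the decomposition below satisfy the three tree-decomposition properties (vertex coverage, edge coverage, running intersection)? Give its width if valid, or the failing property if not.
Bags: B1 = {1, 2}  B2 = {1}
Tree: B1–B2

A tree decomposition must satisfy three properties: every vertex lies in some bag; for every edge, both endpoints lie together in some bag; and for every vertex, the bags containing it form a connected subtree. Here vertex 0 appears in no bag, so the decomposition is invalid.

No — vertex 0 appears in no bag.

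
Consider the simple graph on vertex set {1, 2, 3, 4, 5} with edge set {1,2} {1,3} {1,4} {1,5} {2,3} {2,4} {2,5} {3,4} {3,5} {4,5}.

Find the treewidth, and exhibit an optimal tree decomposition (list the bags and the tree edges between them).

With just one bag of size 5, the width is 5 − 1 = 4, so tw(G) ≤ 4. On the other hand G contains the 5-clique {1, 2, 3, 4, 5}. A clique must lie in a single bag of any decomposition, so no decomposition can have width below 4. Therefore the treewidth is 4.

Treewidth 4.
Bags: B1 = {1, 2, 3, 4, 5}
Tree: (single bag)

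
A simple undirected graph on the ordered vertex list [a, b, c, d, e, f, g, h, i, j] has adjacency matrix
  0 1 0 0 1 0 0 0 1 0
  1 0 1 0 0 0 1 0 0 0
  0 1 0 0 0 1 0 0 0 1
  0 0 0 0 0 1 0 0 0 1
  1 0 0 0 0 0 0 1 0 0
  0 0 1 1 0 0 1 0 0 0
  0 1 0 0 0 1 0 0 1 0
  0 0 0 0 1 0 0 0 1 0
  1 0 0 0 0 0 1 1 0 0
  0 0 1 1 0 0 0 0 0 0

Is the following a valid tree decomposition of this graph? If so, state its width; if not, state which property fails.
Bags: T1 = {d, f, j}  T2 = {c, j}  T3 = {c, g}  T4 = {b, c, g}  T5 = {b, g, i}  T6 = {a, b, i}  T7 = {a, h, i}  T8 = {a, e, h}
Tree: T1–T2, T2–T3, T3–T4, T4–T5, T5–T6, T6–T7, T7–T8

A tree decomposition must satisfy three properties: every vertex lies in some bag; for every edge, both endpoints lie together in some bag; and for every vertex, the bags containing it form a connected subtree. Here edge (f,c) lies in no bag, so the decomposition is invalid.

No — edge (f,c) lies in no bag.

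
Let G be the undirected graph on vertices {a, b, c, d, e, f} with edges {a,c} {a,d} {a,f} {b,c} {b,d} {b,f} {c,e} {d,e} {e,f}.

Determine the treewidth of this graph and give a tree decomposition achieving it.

Treewidth 3.
Bags: B1 = {b, c, d, f}  B2 = {a, c, d, f}  B3 = {c, d, e, f}
Tree: B1–B2, B2–B3

The largest bag has 4 vertices, giving width 3; this decomposition certifies tw(G) ≤ 3. For the lower bound: the 4 vertex sets {b,c}, {a,d}, {f}, {e} are disjoint, each induces a connected subgraph, and every pair is joined by at least one edge of G. Contracting each set to a single vertex therefore yields K_{4} as a minor, and since treewidth is minor-monotone, tw(G) ≥ tw(K_{4}) = 3. The upper and lower bounds meet at 3, so that is the treewidth.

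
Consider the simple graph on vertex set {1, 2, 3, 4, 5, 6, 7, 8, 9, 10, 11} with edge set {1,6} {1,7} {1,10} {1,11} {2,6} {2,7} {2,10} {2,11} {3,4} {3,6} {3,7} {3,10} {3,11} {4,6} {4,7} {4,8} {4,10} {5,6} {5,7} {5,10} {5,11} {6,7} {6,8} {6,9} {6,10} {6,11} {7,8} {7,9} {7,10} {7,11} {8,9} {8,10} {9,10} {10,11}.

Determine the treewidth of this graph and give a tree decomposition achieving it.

Every bag has size at most 5, so the width is 5 − 1 = 4 and tw(G) ≤ 4. Conversely, {6, 7, 8, 9, 10} is a clique of size 5, and the vertices of any clique must share a bag in every tree decomposition; so some bag has ≥ 5 vertices and tw(G) ≥ 4. Hence tw(G) = 4 exactly.

Treewidth 4.
One optimal decomposition is:
Bags: B1 = {1, 6, 7, 10, 11}  B2 = {3, 6, 7, 10, 11}  B3 = {3, 4, 6, 7, 10}  B4 = {4, 6, 7, 8, 10}  B5 = {2, 6, 7, 10, 11}  B6 = {5, 6, 7, 10, 11}  B7 = {6, 7, 8, 9, 10}
Tree: B1–B2, B2–B3, B3–B4, B1–B5, B1–B6, B4–B7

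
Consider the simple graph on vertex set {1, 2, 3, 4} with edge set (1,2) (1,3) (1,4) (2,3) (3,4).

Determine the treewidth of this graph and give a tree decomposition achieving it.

The largest bag has 3 vertices, giving width 2; this decomposition certifies tw(G) ≤ 2. Conversely, {1, 2, 3} is a clique of size 3, and the vertices of any clique must share a bag in every tree decomposition; so some bag has ≥ 3 vertices and tw(G) ≥ 2. Hence tw(G) = 2 exactly.

Treewidth 2.
Bags: B1 = {1, 3, 4}  B2 = {1, 2, 3}
Tree: B1–B2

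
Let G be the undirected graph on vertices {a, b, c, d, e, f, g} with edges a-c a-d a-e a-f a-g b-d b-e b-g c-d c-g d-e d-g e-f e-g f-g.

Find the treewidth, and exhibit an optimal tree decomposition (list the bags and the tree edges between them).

Treewidth 3.
One optimal decomposition is:
Bags: B1 = {a, d, e, g}  B2 = {a, e, f, g}  B3 = {b, d, e, g}  B4 = {a, c, d, g}
Tree: B1–B2, B1–B3, B1–B4

Every bag has size at most 4, so the width is 4 − 1 = 3 and tw(G) ≤ 3. For the lower bound, the 4 vertices {a, d, e, g} are pairwise adjacent, and any tree decomposition puts a clique entirely inside one bag — forcing width ≥ 3. The upper and lower bounds meet at 3, so that is the treewidth.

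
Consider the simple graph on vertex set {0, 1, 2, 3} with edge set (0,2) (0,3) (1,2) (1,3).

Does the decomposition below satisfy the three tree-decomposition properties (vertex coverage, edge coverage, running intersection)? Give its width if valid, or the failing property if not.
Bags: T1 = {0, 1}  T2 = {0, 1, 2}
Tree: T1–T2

A tree decomposition must satisfy three properties: every vertex lies in some bag; for every edge, both endpoints lie together in some bag; and for every vertex, the bags containing it form a connected subtree. Here vertex 3 appears in no bag, so the decomposition is invalid.

No — vertex 3 appears in no bag.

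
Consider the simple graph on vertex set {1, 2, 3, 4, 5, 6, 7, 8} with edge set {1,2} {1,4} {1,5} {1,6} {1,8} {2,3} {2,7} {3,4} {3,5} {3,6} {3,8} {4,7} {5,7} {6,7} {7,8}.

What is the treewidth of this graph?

A width-3 tree decomposition is:
Bags: B1 = {1, 3, 4, 7}  B2 = {1, 3, 7, 8}  B3 = {1, 3, 5, 7}  B4 = {1, 2, 3, 7}  B5 = {1, 3, 6, 7}
Tree: B1–B2, B2–B3, B3–B4, B4–B5
Each bag holds 4 vertices, so the decomposition has width 3, which upper-bounds the treewidth. For the lower bound: the 4 vertex sets {4,7}, {1,8}, {3}, {5} are disjoint, each induces a connected subgraph, and every pair is joined by at least one edge of G. Contracting each set to a single vertex therefore yields K_{4} as a minor, and since treewidth is minor-monotone, tw(G) ≥ tw(K_{4}) = 3. Hence tw(G) = 3 exactly.

3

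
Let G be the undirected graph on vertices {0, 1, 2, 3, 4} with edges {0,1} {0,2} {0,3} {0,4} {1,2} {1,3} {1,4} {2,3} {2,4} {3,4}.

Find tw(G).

A width-4 tree decomposition is:
Bags: B1 = {0, 1, 2, 3, 4}
Tree: (single bag)
With just one bag of size 5, the width is 5 − 1 = 4, so tw(G) ≤ 4. For the lower bound, the 5 vertices {0, 1, 2, 3, 4} are pairwise adjacent, and any tree decomposition puts a clique entirely inside one bag — forcing width ≥ 4. Combining the bounds, tw(G) = 4.

4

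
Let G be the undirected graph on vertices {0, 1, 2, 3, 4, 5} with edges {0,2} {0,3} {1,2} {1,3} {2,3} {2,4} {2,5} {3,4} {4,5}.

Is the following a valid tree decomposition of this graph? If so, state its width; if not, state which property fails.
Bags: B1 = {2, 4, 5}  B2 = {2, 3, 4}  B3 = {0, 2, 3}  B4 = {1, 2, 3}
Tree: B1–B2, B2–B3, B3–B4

Yes; width 2.

Vertex coverage: the bags together contain {0, 1, 2, 3, 4, 5}, the full vertex set. Edge coverage: each edge of G has both endpoints in at least one bag. Running intersection: for every vertex, the bags containing it form a connected subtree. All three properties hold, so this is a valid tree decomposition of width max|bag| − 1 = 2, and hence tw(G) ≤ 2.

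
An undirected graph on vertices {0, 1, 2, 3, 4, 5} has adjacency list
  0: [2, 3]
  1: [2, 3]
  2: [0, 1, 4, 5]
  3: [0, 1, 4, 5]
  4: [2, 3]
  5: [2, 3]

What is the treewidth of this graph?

A width-2 tree decomposition is:
Bags: B1 = {2, 3, 4}  B2 = {1, 2, 3}  B3 = {2, 3, 5}  B4 = {0, 2, 3}
Tree: B1–B2, B2–B3, B3–B4
Each bag holds 3 vertices, so the decomposition has width 2, which upper-bounds the treewidth. Since 4–2–1–3–4 is a cycle in G, G is not acyclic. Forests are exactly the graphs of treewidth ≤ 1, so tw(G) ≥ 2. Therefore the treewidth is 2.

2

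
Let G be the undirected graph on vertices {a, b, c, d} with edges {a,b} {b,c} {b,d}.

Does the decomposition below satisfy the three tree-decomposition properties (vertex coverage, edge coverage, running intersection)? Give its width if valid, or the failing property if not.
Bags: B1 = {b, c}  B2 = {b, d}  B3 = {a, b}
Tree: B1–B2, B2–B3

Yes; width 1.

Vertex coverage: the bags together contain {a, b, c, d}, the full vertex set. Edge coverage: each edge of G has both endpoints in at least one bag. Running intersection: for every vertex, the bags containing it form a connected subtree. All three properties hold, so this is a valid tree decomposition of width max|bag| − 1 = 1, and hence tw(G) ≤ 1.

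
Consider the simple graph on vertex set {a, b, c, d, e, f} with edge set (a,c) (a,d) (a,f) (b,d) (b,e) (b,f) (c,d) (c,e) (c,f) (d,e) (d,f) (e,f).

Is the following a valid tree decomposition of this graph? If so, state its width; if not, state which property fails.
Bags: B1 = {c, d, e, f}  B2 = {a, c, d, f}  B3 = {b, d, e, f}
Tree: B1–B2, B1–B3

Vertex coverage: the bags together contain {a, b, c, d, e, f}, the full vertex set. Edge coverage: each edge of G has both endpoints in at least one bag. Running intersection: for every vertex, the bags containing it form a connected subtree. All three properties hold, so this is a valid tree decomposition of width max|bag| − 1 = 3, and hence tw(G) ≤ 3.

Yes; width 3.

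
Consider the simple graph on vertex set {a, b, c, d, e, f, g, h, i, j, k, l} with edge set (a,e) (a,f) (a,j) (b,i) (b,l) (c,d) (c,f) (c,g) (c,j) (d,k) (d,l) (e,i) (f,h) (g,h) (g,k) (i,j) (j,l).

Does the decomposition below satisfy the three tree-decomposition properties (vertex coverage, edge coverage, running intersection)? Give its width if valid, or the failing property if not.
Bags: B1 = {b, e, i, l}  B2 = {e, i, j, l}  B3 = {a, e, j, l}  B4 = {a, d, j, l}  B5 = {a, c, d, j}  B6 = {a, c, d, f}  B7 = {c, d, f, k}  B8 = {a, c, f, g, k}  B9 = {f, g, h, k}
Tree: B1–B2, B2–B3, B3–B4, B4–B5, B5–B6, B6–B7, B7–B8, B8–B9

No — bags containing vertex a are not connected in the tree.

A tree decomposition must satisfy three properties: every vertex lies in some bag; for every edge, both endpoints lie together in some bag; and for every vertex, the bags containing it form a connected subtree. Here bags containing vertex a are not connected in the tree, so the decomposition is invalid.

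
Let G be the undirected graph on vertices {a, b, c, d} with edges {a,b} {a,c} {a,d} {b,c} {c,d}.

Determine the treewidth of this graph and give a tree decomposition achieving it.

Treewidth 2.
One such decomposition:
Bags: B1 = {a, c, d}  B2 = {a, b, c}
Tree: B1–B2

Every bag has size at most 3, so the width is 3 − 1 = 2 and tw(G) ≤ 2. Conversely, {a, c, d} is a clique of size 3, and the vertices of any clique must share a bag in every tree decomposition; so some bag has ≥ 3 vertices and tw(G) ≥ 2. Hence tw(G) = 2 exactly.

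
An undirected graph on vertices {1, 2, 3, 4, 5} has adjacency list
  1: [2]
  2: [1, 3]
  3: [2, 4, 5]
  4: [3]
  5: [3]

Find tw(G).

1

A width-1 tree decomposition is:
Bags: B1 = {2, 3}  B2 = {3, 5}  B3 = {3, 4}  B4 = {1, 2}
Tree: B1–B2, B2–B3, B1–B4
Each bag holds 2 vertices, so the decomposition has width 1, which upper-bounds the treewidth. Any graph with an edge has treewidth ≥ 1, and G has the edge 3–2. Hence tw(G) = 1 exactly.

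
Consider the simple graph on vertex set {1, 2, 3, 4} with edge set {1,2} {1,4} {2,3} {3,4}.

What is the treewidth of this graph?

2

A width-2 tree decomposition is:
Bags: B1 = {1, 2, 4}  B2 = {2, 3, 4}
Tree: B1–B2
Each bag holds 3 vertices, so the decomposition has width 2, which upper-bounds the treewidth. Since 4–1–2–3–4 is a cycle in G, G is not acyclic. Forests are exactly the graphs of treewidth ≤ 1, so tw(G) ≥ 2. Combining the bounds, tw(G) = 2.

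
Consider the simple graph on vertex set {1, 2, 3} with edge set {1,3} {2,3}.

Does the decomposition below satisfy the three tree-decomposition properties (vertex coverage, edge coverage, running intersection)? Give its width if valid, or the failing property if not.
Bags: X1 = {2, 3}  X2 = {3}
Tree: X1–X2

A tree decomposition must satisfy three properties: every vertex lies in some bag; for every edge, both endpoints lie together in some bag; and for every vertex, the bags containing it form a connected subtree. Here vertex 1 appears in no bag, so the decomposition is invalid.

No — vertex 1 appears in no bag.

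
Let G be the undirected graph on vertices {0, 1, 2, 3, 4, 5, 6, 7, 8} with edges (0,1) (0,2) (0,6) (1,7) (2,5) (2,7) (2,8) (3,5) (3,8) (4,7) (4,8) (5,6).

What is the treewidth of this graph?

A width-3 tree decomposition is:
Bags: B1 = {0, 1, 4, 7}  B2 = {0, 2, 4, 7}  B3 = {0, 2, 4, 8}  B4 = {0, 2, 6, 8}  B5 = {2, 5, 6, 8}  B6 = {3, 5, 6, 8}
Tree: B1–B2, B2–B3, B3–B4, B4–B5, B5–B6
The largest bag has 4 vertices, giving width 3; this decomposition certifies tw(G) ≤ 3. For the lower bound: the 4 vertex sets {1,4,7}, {0}, {2}, {3,5,6,8} are disjoint, each induces a connected subgraph, and every pair is joined by at least one edge of G. Contracting each set to a single vertex therefore yields K_{4} as a minor, and since treewidth is minor-monotone, tw(G) ≥ tw(K_{4}) = 3. Therefore the treewidth is 3.

3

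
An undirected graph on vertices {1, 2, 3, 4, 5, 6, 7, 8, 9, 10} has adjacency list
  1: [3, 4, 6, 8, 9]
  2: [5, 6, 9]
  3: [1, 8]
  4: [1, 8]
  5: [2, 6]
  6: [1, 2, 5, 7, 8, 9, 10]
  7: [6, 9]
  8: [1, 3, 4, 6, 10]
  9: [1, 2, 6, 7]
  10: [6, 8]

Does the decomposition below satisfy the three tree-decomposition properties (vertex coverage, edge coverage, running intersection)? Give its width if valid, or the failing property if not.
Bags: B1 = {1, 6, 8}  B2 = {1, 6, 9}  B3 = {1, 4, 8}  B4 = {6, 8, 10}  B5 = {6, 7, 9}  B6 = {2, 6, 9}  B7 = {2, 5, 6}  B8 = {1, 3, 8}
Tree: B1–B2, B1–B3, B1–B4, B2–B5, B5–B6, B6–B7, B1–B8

Checking the three conditions: (i) the bags cover all of {1, 2, 3, 4, 5, 6, 7, 8, 9, 10}; (ii) for each edge, some bag contains both endpoints; (iii) the bags containing any fixed vertex form a subtree. All hold, so the decomposition is valid with width 3 − 1 = 2.

Yes; width 2.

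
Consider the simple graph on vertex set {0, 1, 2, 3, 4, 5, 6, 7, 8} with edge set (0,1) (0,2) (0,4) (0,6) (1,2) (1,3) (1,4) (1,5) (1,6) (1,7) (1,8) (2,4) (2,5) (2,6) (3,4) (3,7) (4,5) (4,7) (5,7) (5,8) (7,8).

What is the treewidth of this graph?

A width-3 tree decomposition is:
Bags: B1 = {1, 4, 5, 7}  B2 = {1, 5, 7, 8}  B3 = {1, 3, 4, 7}  B4 = {1, 2, 4, 5}  B5 = {0, 1, 2, 4}  B6 = {0, 1, 2, 6}
Tree: B1–B2, B1–B3, B1–B4, B4–B5, B5–B6
Each bag holds 4 vertices, so the decomposition has width 3, which upper-bounds the treewidth. On the other hand G contains the 4-clique {1, 5, 7, 8}. A clique must lie in a single bag of any decomposition, so no decomposition can have width below 3. Hence tw(G) = 3 exactly.

3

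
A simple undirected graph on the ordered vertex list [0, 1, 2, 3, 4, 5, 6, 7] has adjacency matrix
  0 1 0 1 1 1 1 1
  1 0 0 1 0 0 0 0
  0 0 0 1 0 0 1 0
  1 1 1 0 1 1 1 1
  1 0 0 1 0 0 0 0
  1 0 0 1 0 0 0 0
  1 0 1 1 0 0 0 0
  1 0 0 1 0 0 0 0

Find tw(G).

A width-2 tree decomposition is:
Bags: B1 = {0, 3, 6}  B2 = {0, 3, 7}  B3 = {2, 3, 6}  B4 = {0, 3, 5}  B5 = {0, 1, 3}  B6 = {0, 3, 4}
Tree: B1–B2, B1–B3, B2–B4, B1–B5, B2–B6
Each bag holds 3 vertices, so the decomposition has width 2, which upper-bounds the treewidth. For the lower bound, the 3 vertices {0, 1, 3} are pairwise adjacent, and any tree decomposition puts a clique entirely inside one bag — forcing width ≥ 2. Therefore the treewidth is 2.

2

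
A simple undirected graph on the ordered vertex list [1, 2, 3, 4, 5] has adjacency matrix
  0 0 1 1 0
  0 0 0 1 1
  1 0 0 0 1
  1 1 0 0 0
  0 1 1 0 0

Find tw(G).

2

A width-2 tree decomposition is:
Bags: B1 = {2, 4, 5}  B2 = {1, 4, 5}  B3 = {1, 3, 5}
Tree: B1–B2, B2–B3
The largest bag has 3 vertices, giving width 2; this decomposition certifies tw(G) ≤ 2. The edges 5–2–4–1–3–5 form a cycle, so G is not a tree and its treewidth is at least 2. Combining the bounds, tw(G) = 2.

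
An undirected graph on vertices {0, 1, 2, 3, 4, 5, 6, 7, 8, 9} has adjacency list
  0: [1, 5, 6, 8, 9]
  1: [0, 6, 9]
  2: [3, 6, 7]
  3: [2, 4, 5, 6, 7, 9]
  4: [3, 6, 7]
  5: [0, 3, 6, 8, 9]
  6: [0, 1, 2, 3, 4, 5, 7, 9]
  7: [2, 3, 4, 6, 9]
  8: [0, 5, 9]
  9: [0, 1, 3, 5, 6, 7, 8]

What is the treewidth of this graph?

A width-3 tree decomposition is:
Bags: B1 = {3, 5, 6, 9}  B2 = {0, 5, 6, 9}  B3 = {3, 6, 7, 9}  B4 = {3, 4, 6, 7}  B5 = {0, 5, 8, 9}  B6 = {2, 3, 6, 7}  B7 = {0, 1, 6, 9}
Tree: B1–B2, B1–B3, B3–B4, B2–B5, B3–B6, B2–B7
The largest bag has 4 vertices, giving width 3; this decomposition certifies tw(G) ≤ 3. For the lower bound, the 4 vertices {0, 5, 8, 9} are pairwise adjacent, and any tree decomposition puts a clique entirely inside one bag — forcing width ≥ 3. The upper and lower bounds meet at 3, so that is the treewidth.

3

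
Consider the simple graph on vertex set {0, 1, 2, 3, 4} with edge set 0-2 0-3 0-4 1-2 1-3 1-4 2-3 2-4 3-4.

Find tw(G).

A width-3 tree decomposition is:
Bags: B1 = {1, 2, 3, 4}  B2 = {0, 2, 3, 4}
Tree: B1–B2
Every bag has size at most 4, so the width is 4 − 1 = 3 and tw(G) ≤ 3. For the lower bound, the 4 vertices {0, 2, 3, 4} are pairwise adjacent, and any tree decomposition puts a clique entirely inside one bag — forcing width ≥ 3. The upper and lower bounds meet at 3, so that is the treewidth.

3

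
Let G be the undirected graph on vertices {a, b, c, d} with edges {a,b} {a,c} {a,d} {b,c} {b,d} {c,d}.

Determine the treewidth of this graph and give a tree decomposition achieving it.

A single bag containing all 4 vertices is trivially a valid decomposition of width 3. Conversely, {a, b, c, d} is a clique of size 4, and the vertices of any clique must share a bag in every tree decomposition; so some bag has ≥ 4 vertices and tw(G) ≥ 3. The upper and lower bounds meet at 3, so that is the treewidth.

Treewidth 3.
One such decomposition:
Bags: B1 = {a, b, c, d}
Tree: (single bag)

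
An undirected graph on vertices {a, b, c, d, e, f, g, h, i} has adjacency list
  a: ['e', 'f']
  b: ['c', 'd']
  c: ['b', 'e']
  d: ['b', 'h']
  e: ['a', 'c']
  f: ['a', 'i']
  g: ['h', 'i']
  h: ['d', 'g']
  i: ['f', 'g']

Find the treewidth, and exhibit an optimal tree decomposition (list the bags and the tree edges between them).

Each bag holds 3 vertices, so the decomposition has width 2, which upper-bounds the treewidth. Since f–i–g–h–d–b–c–e–a–f is a cycle in G, G is not acyclic. Forests are exactly the graphs of treewidth ≤ 1, so tw(G) ≥ 2. Combining the bounds, tw(G) = 2.

Treewidth 2.
One such decomposition:
Bags: B1 = {f, g, i}  B2 = {f, g, h}  B3 = {d, f, h}  B4 = {b, d, f}  B5 = {b, c, f}  B6 = {c, e, f}  B7 = {a, e, f}
Tree: B1–B2, B2–B3, B3–B4, B4–B5, B5–B6, B6–B7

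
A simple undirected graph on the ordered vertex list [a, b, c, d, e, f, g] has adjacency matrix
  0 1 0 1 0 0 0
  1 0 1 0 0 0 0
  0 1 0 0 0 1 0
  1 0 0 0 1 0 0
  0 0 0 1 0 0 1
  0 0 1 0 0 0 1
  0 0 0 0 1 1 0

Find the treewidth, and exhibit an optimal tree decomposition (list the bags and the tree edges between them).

The largest bag has 3 vertices, giving width 2; this decomposition certifies tw(G) ≤ 2. Since c–b–a–d–e–g–f–c is a cycle in G, G is not acyclic. Forests are exactly the graphs of treewidth ≤ 1, so tw(G) ≥ 2. Hence tw(G) = 2 exactly.

Treewidth 2.
One optimal decomposition is:
Bags: B1 = {a, b, c}  B2 = {a, c, d}  B3 = {c, d, e}  B4 = {c, e, g}  B5 = {c, f, g}
Tree: B1–B2, B2–B3, B3–B4, B4–B5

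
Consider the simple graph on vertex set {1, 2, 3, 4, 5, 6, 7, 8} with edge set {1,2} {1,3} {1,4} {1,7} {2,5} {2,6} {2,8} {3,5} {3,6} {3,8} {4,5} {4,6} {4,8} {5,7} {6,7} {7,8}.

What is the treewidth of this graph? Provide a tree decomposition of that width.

Treewidth 4.
Bags: B1 = {1, 5, 6, 7, 8}  B2 = {1, 4, 5, 6, 8}  B3 = {1, 2, 5, 6, 8}  B4 = {1, 3, 5, 6, 8}
Tree: B1–B2, B2–B3, B3–B4

Each bag holds 5 vertices, so the decomposition has width 4, which upper-bounds the treewidth. For the lower bound: the 5 vertex sets {1,7}, {4,5}, {2,8}, {6}, {3} are disjoint, each induces a connected subgraph, and every pair is joined by at least one edge of G. Contracting each set to a single vertex therefore yields K_{5} as a minor, and since treewidth is minor-monotone, tw(G) ≥ tw(K_{5}) = 4. The upper and lower bounds meet at 4, so that is the treewidth.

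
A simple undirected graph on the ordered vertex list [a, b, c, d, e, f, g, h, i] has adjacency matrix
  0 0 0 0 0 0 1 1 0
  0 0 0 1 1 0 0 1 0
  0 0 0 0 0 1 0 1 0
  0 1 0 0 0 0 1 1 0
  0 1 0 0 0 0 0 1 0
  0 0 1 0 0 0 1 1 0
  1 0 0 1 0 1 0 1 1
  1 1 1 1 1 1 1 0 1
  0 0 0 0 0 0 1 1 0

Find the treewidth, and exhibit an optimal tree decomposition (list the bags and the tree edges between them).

Every bag has size at most 3, so the width is 3 − 1 = 2 and tw(G) ≤ 2. For the lower bound, the 3 vertices {d, g, h} are pairwise adjacent, and any tree decomposition puts a clique entirely inside one bag — forcing width ≥ 2. Therefore the treewidth is 2.

Treewidth 2.
Bags: B1 = {d, g, h}  B2 = {b, d, h}  B3 = {g, h, i}  B4 = {a, g, h}  B5 = {f, g, h}  B6 = {c, f, h}  B7 = {b, e, h}
Tree: B1–B2, B1–B3, B1–B4, B1–B5, B5–B6, B2–B7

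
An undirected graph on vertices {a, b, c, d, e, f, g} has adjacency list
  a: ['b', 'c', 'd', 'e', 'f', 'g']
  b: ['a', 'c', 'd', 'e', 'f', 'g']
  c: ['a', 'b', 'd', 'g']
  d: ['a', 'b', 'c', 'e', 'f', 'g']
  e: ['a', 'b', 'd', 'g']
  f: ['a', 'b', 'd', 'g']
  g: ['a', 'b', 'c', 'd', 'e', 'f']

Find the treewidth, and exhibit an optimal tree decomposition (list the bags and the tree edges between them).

Every bag has size at most 5, so the width is 5 − 1 = 4 and tw(G) ≤ 4. Conversely, {a, b, d, e, g} is a clique of size 5, and the vertices of any clique must share a bag in every tree decomposition; so some bag has ≥ 5 vertices and tw(G) ≥ 4. Combining the bounds, tw(G) = 4.

Treewidth 4.
Bags: B1 = {a, b, d, e, g}  B2 = {a, b, d, f, g}  B3 = {a, b, c, d, g}
Tree: B1–B2, B1–B3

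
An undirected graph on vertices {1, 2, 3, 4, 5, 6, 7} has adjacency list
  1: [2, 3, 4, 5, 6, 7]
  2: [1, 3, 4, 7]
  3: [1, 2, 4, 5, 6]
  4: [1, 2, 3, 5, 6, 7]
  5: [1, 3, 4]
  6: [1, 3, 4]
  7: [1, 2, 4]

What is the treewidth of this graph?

3

A width-3 tree decomposition is:
Bags: B1 = {1, 3, 4, 6}  B2 = {1, 2, 3, 4}  B3 = {1, 3, 4, 5}  B4 = {1, 2, 4, 7}
Tree: B1–B2, B2–B3, B2–B4
Each bag holds 4 vertices, so the decomposition has width 3, which upper-bounds the treewidth. On the other hand G contains the 4-clique {1, 2, 3, 4}. A clique must lie in a single bag of any decomposition, so no decomposition can have width below 3. Hence tw(G) = 3 exactly.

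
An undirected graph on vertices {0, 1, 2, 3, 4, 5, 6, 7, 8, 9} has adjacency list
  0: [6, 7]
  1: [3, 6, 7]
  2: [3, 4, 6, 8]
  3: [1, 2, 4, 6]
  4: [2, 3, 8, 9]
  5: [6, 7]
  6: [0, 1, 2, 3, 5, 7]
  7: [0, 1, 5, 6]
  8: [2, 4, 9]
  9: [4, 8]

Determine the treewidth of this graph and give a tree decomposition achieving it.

Treewidth 2.
One such decomposition:
Bags: B1 = {1, 3, 6}  B2 = {2, 3, 6}  B3 = {2, 3, 4}  B4 = {2, 4, 8}  B5 = {1, 6, 7}  B6 = {0, 6, 7}  B7 = {5, 6, 7}  B8 = {4, 8, 9}
Tree: B1–B2, B2–B3, B3–B4, B1–B5, B5–B6, B5–B7, B4–B8

The largest bag has 3 vertices, giving width 2; this decomposition certifies tw(G) ≤ 2. For the lower bound, the 3 vertices {4, 8, 9} are pairwise adjacent, and any tree decomposition puts a clique entirely inside one bag — forcing width ≥ 2. Therefore the treewidth is 2.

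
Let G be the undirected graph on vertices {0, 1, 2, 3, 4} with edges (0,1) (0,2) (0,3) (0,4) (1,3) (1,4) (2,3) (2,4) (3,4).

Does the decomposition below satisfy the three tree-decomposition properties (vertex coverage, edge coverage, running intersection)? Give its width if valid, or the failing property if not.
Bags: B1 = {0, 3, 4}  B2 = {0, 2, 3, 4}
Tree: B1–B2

No — vertex 1 appears in no bag.

A tree decomposition must satisfy three properties: every vertex lies in some bag; for every edge, both endpoints lie together in some bag; and for every vertex, the bags containing it form a connected subtree. Here vertex 1 appears in no bag, so the decomposition is invalid.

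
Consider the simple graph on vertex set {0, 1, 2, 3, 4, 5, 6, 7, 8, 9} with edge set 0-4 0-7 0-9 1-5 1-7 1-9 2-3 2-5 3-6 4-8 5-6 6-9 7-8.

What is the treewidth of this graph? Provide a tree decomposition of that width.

Every bag has size at most 3, so the width is 3 − 1 = 2 and tw(G) ≤ 2. The edges 8–4–0–7–8 form a cycle, so G is not a tree and its treewidth is at least 2. Hence tw(G) = 2 exactly.

Treewidth 2.
Bags: B1 = {4, 7, 8}  B2 = {0, 4, 7}  B3 = {0, 1, 7}  B4 = {0, 1, 9}  B5 = {1, 5, 9}  B6 = {5, 6, 9}  B7 = {2, 5, 6}  B8 = {2, 3, 6}
Tree: B1–B2, B2–B3, B3–B4, B4–B5, B5–B6, B6–B7, B7–B8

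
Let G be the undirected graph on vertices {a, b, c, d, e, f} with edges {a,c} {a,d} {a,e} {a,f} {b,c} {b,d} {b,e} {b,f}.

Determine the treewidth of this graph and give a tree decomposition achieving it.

Treewidth 2.
One such decomposition:
Bags: B1 = {a, b, d}  B2 = {a, b, e}  B3 = {a, b, f}  B4 = {a, b, c}
Tree: B1–B2, B2–B3, B3–B4

The largest bag has 3 vertices, giving width 2; this decomposition certifies tw(G) ≤ 2. For the lower bound, G contains the cycle b–d–a–e–b, so G is not a forest; only forests have treewidth ≤ 1, hence tw(G) ≥ 2. Hence tw(G) = 2 exactly.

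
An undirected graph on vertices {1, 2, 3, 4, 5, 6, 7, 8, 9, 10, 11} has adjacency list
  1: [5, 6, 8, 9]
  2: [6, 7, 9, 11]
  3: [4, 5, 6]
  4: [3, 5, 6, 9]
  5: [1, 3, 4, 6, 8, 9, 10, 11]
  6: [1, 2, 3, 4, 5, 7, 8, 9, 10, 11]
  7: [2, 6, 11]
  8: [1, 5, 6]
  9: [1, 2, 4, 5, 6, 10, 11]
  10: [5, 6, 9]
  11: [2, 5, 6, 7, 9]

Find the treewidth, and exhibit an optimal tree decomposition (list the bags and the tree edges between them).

Treewidth 3.
One optimal decomposition is:
Bags: B1 = {4, 5, 6, 9}  B2 = {3, 4, 5, 6}  B3 = {5, 6, 9, 11}  B4 = {5, 6, 9, 10}  B5 = {1, 5, 6, 9}  B6 = {2, 6, 9, 11}  B7 = {1, 5, 6, 8}  B8 = {2, 6, 7, 11}
Tree: B1–B2, B1–B3, B1–B4, B3–B5, B3–B6, B5–B7, B6–B8

Every bag has size at most 4, so the width is 4 − 1 = 3 and tw(G) ≤ 3. Conversely, {2, 6, 9, 11} is a clique of size 4, and the vertices of any clique must share a bag in every tree decomposition; so some bag has ≥ 4 vertices and tw(G) ≥ 3. Therefore the treewidth is 3.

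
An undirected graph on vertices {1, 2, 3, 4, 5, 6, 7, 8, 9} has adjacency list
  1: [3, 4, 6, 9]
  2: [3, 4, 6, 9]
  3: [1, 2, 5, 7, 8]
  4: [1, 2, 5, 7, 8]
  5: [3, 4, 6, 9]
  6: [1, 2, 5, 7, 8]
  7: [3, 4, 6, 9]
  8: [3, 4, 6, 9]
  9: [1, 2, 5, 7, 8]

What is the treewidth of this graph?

A width-4 tree decomposition is:
Bags: B1 = {3, 4, 5, 6, 9}  B2 = {2, 3, 4, 6, 9}  B3 = {1, 3, 4, 6, 9}  B4 = {3, 4, 6, 8, 9}  B5 = {3, 4, 6, 7, 9}
Tree: B1–B2, B2–B3, B3–B4, B4–B5
Each bag holds 5 vertices, so the decomposition has width 4, which upper-bounds the treewidth. For the lower bound: the 5 vertex sets {3,5}, {2,4}, {1,9}, {6}, {8} are disjoint, each induces a connected subgraph, and every pair is joined by at least one edge of G. Contracting each set to a single vertex therefore yields K_{5} as a minor, and since treewidth is minor-monotone, tw(G) ≥ tw(K_{5}) = 4. The upper and lower bounds meet at 4, so that is the treewidth.

4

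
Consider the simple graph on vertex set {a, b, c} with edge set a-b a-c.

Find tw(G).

A width-1 tree decomposition is:
Bags: B1 = {a, c}  B2 = {a, b}
Tree: B1–B2
Each bag holds 2 vertices, so the decomposition has width 1, which upper-bounds the treewidth. Since G has at least one edge (e.g. a–c), it is not an edgeless graph, so tw(G) ≥ 1. Therefore the treewidth is 1.

1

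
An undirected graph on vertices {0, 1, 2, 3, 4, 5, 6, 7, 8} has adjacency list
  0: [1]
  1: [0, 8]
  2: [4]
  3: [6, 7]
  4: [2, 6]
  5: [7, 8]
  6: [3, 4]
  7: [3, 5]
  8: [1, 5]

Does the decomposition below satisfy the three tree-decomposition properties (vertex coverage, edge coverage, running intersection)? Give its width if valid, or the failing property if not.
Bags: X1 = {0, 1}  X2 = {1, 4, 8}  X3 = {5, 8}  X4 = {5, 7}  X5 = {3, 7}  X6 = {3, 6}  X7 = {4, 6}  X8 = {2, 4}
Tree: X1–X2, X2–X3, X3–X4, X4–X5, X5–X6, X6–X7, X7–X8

No — bags containing vertex 4 are not connected in the tree.

A tree decomposition must satisfy three properties: every vertex lies in some bag; for every edge, both endpoints lie together in some bag; and for every vertex, the bags containing it form a connected subtree. Here bags containing vertex 4 are not connected in the tree, so the decomposition is invalid.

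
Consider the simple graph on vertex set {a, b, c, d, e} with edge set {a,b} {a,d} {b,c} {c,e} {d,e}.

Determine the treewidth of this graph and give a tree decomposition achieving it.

The largest bag has 3 vertices, giving width 2; this decomposition certifies tw(G) ≤ 2. Since b–a–d–e–c–b is a cycle in G, G is not acyclic. Forests are exactly the graphs of treewidth ≤ 1, so tw(G) ≥ 2. Hence tw(G) = 2 exactly.

Treewidth 2.
Bags: B1 = {a, b, d}  B2 = {b, d, e}  B3 = {b, c, e}
Tree: B1–B2, B2–B3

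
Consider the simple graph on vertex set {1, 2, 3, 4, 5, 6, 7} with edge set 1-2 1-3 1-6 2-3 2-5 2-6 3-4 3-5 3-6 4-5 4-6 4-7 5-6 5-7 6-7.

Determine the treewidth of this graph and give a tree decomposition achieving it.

Treewidth 3.
One optimal decomposition is:
Bags: B1 = {2, 3, 5, 6}  B2 = {3, 4, 5, 6}  B3 = {4, 5, 6, 7}  B4 = {1, 2, 3, 6}
Tree: B1–B2, B2–B3, B1–B4

Every bag has size at most 4, so the width is 4 − 1 = 3 and tw(G) ≤ 3. For the lower bound, the 4 vertices {1, 2, 3, 6} are pairwise adjacent, and any tree decomposition puts a clique entirely inside one bag — forcing width ≥ 3. Combining the bounds, tw(G) = 3.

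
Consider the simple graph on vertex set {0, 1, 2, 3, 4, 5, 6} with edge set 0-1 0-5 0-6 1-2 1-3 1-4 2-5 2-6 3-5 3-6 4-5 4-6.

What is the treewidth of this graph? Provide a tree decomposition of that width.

Every bag has size at most 4, so the width is 4 − 1 = 3 and tw(G) ≤ 3. For the lower bound: the 4 vertex sets {0,5}, {1,3}, {6}, {4} are disjoint, each induces a connected subgraph, and every pair is joined by at least one edge of G. Contracting each set to a single vertex therefore yields K_{4} as a minor, and since treewidth is minor-monotone, tw(G) ≥ tw(K_{4}) = 3. Therefore the treewidth is 3.

Treewidth 3.
Bags: B1 = {0, 1, 5, 6}  B2 = {1, 3, 5, 6}  B3 = {1, 4, 5, 6}  B4 = {1, 2, 5, 6}
Tree: B1–B2, B2–B3, B3–B4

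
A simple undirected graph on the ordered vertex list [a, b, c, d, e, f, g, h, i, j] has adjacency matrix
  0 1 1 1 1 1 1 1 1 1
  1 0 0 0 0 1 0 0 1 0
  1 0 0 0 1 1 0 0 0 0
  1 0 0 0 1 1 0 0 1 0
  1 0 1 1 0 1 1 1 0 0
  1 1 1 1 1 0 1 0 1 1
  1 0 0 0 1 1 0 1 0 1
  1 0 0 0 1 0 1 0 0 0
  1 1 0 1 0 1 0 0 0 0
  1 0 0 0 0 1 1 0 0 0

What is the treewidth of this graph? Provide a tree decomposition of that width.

Treewidth 3.
Bags: B1 = {a, d, f, i}  B2 = {a, d, e, f}  B3 = {a, c, e, f}  B4 = {a, e, f, g}  B5 = {a, e, g, h}  B6 = {a, b, f, i}  B7 = {a, f, g, j}
Tree: B1–B2, B2–B3, B2–B4, B4–B5, B1–B6, B4–B7

The largest bag has 4 vertices, giving width 3; this decomposition certifies tw(G) ≤ 3. On the other hand G contains the 4-clique {a, e, g, h}. A clique must lie in a single bag of any decomposition, so no decomposition can have width below 3. Therefore the treewidth is 3.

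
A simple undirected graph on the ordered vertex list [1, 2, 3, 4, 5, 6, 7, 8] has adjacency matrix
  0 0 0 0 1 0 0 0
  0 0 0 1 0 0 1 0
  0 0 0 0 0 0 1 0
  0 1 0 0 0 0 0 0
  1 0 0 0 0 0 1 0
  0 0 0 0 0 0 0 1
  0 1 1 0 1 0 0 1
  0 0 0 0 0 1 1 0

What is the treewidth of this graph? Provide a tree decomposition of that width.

Treewidth 1.
Bags: B1 = {5, 7}  B2 = {2, 7}  B3 = {7, 8}  B4 = {3, 7}  B5 = {1, 5}  B6 = {2, 4}  B7 = {6, 8}
Tree: B1–B2, B1–B3, B3–B4, B1–B5, B2–B6, B3–B7

Each bag holds 2 vertices, so the decomposition has width 1, which upper-bounds the treewidth. Any graph with an edge has treewidth ≥ 1, and G has the edge 7–5. Therefore the treewidth is 1.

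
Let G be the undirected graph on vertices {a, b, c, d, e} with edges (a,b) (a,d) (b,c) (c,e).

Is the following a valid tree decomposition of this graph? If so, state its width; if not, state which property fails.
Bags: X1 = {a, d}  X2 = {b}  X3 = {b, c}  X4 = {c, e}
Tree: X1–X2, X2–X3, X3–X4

A tree decomposition must satisfy three properties: every vertex lies in some bag; for every edge, both endpoints lie together in some bag; and for every vertex, the bags containing it form a connected subtree. Here edge (a,b) lies in no bag, so the decomposition is invalid.

No — edge (a,b) lies in no bag.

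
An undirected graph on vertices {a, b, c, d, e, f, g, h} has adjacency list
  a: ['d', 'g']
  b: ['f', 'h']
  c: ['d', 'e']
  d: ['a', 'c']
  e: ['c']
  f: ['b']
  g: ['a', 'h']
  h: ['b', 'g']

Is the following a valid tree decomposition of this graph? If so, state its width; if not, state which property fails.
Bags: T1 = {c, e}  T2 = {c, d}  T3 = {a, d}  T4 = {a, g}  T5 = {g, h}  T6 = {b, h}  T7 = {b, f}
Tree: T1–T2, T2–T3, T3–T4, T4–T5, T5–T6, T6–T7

Yes; width 1.

Vertex coverage: the bags together contain {a, b, c, d, e, f, g, h}, the full vertex set. Edge coverage: each edge of G has both endpoints in at least one bag. Running intersection: for every vertex, the bags containing it form a connected subtree. All three properties hold, so this is a valid tree decomposition of width max|bag| − 1 = 1, and hence tw(G) ≤ 1.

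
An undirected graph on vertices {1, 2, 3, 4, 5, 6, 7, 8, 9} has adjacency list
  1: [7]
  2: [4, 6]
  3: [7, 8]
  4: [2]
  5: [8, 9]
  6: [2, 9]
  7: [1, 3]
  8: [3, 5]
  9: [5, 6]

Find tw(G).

A width-1 tree decomposition is:
Bags: B1 = {2, 4}  B2 = {2, 6}  B3 = {6, 9}  B4 = {5, 9}  B5 = {5, 8}  B6 = {3, 8}  B7 = {3, 7}  B8 = {1, 7}
Tree: B1–B2, B2–B3, B3–B4, B4–B5, B5–B6, B6–B7, B7–B8
Every bag has size at most 2, so the width is 2 − 1 = 1 and tw(G) ≤ 1. Since G has at least one edge (e.g. 4–2), it is not an edgeless graph, so tw(G) ≥ 1. The upper and lower bounds meet at 1, so that is the treewidth.

1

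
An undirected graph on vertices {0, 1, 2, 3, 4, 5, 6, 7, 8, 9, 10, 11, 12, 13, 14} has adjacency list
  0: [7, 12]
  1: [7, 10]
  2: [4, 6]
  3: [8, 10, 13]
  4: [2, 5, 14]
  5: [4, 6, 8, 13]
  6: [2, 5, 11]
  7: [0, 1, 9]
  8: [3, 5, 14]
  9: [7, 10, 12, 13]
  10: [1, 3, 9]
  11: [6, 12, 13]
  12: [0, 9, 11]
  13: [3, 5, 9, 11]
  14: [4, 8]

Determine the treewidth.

A width-3 tree decomposition is:
Bags: B1 = {0, 1, 7, 10}  B2 = {0, 7, 9, 10}  B3 = {0, 9, 10, 12}  B4 = {3, 9, 10, 12}  B5 = {3, 9, 12, 13}  B6 = {3, 11, 12, 13}  B7 = {3, 8, 11, 13}  B8 = {5, 8, 11, 13}  B9 = {5, 6, 8, 11}  B10 = {5, 6, 8, 14}  B11 = {4, 5, 6, 14}  B12 = {2, 4, 6, 14}
Tree: B1–B2, B2–B3, B3–B4, B4–B5, B5–B6, B6–B7, B7–B8, B8–B9, B9–B10, B10–B11, B11–B12
The largest bag has 4 vertices, giving width 3; this decomposition certifies tw(G) ≤ 3. For the lower bound: the 4 vertex sets {0,1,7}, {10}, {9}, {3,11,12,13} are disjoint, each induces a connected subgraph, and every pair is joined by at least one edge of G. Contracting each set to a single vertex therefore yields K_{4} as a minor, and since treewidth is minor-monotone, tw(G) ≥ tw(K_{4}) = 3. Hence tw(G) = 3 exactly.

3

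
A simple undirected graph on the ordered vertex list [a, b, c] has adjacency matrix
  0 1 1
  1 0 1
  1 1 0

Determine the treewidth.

A width-2 tree decomposition is:
Bags: B1 = {a, b, c}
Tree: (single bag)
With just one bag of size 3, the width is 3 − 1 = 2, so tw(G) ≤ 2. Conversely, {a, b, c} is a clique of size 3, and the vertices of any clique must share a bag in every tree decomposition; so some bag has ≥ 3 vertices and tw(G) ≥ 2. Combining the bounds, tw(G) = 2.

2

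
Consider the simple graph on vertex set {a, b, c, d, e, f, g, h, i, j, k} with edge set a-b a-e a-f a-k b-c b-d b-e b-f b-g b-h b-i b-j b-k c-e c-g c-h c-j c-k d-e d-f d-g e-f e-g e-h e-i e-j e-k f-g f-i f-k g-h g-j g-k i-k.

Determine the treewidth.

4

A width-4 tree decomposition is:
Bags: B1 = {b, e, f, g, k}  B2 = {b, c, e, g, k}  B3 = {b, d, e, f, g}  B4 = {b, c, e, g, h}  B5 = {b, e, f, i, k}  B6 = {b, c, e, g, j}  B7 = {a, b, e, f, k}
Tree: B1–B2, B1–B3, B2–B4, B1–B5, B2–B6, B1–B7
Each bag holds 5 vertices, so the decomposition has width 4, which upper-bounds the treewidth. For the lower bound, the 5 vertices {b, d, e, f, g} are pairwise adjacent, and any tree decomposition puts a clique entirely inside one bag — forcing width ≥ 4. Combining the bounds, tw(G) = 4.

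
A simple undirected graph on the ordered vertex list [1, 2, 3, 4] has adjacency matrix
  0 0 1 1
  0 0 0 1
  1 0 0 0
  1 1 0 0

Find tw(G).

1

A width-1 tree decomposition is:
Bags: B1 = {2, 4}  B2 = {1, 4}  B3 = {1, 3}
Tree: B1–B2, B2–B3
Every bag has size at most 2, so the width is 2 − 1 = 1 and tw(G) ≤ 1. Any graph with an edge has treewidth ≥ 1, and G has the edge 2–4. Hence tw(G) = 1 exactly.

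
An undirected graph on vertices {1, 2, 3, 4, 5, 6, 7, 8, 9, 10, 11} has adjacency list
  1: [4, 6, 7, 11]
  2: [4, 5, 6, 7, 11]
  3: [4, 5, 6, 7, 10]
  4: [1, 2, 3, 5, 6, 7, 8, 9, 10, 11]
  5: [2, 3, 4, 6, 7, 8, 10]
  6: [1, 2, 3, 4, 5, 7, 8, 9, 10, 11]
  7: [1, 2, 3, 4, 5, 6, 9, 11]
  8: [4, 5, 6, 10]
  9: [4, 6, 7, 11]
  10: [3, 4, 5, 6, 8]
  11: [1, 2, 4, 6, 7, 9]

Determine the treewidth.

4

A width-4 tree decomposition is:
Bags: B1 = {3, 4, 5, 6, 7}  B2 = {3, 4, 5, 6, 10}  B3 = {2, 4, 5, 6, 7}  B4 = {2, 4, 6, 7, 11}  B5 = {4, 5, 6, 8, 10}  B6 = {4, 6, 7, 9, 11}  B7 = {1, 4, 6, 7, 11}
Tree: B1–B2, B1–B3, B3–B4, B2–B5, B4–B6, B4–B7
Every bag has size at most 5, so the width is 5 − 1 = 4 and tw(G) ≤ 4. Conversely, {4, 5, 6, 8, 10} is a clique of size 5, and the vertices of any clique must share a bag in every tree decomposition; so some bag has ≥ 5 vertices and tw(G) ≥ 4. Hence tw(G) = 4 exactly.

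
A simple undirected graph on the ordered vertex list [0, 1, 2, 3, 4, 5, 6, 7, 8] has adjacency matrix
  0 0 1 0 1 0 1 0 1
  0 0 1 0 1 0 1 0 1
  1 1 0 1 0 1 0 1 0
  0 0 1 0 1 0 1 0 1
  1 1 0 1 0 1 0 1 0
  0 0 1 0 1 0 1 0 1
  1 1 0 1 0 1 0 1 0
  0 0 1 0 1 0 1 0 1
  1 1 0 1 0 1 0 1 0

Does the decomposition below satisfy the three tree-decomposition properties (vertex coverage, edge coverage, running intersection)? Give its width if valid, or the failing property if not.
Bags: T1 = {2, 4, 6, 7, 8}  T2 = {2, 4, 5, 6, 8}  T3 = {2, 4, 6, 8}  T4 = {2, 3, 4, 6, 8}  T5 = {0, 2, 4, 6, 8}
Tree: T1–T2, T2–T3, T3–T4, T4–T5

No — vertex 1 appears in no bag.

A tree decomposition must satisfy three properties: every vertex lies in some bag; for every edge, both endpoints lie together in some bag; and for every vertex, the bags containing it form a connected subtree. Here vertex 1 appears in no bag, so the decomposition is invalid.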